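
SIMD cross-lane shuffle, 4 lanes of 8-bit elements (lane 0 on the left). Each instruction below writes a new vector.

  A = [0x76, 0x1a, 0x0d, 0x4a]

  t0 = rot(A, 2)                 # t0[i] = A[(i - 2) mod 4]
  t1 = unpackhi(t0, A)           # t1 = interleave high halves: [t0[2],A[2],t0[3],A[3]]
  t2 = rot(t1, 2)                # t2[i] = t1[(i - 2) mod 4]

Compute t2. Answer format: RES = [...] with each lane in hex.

RES = [ 0x1a  0x4a  0x76  0x0d ]

  t0: 0d 4a 76 1a
  t1: 76 0d 1a 4a
  t2: 1a 4a 76 0d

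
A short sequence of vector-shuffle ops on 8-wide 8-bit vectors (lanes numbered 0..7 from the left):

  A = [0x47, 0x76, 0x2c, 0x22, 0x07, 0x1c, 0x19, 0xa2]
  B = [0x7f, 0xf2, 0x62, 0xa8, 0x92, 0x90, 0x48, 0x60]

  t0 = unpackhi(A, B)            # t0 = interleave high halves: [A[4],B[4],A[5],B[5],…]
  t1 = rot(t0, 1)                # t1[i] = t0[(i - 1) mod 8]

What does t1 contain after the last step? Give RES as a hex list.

→ t0 |07|92|1c|90|19|48|a2|60|
→ t1 |60|07|92|1c|90|19|48|a2|

RES = [0x60, 0x07, 0x92, 0x1c, 0x90, 0x19, 0x48, 0xa2]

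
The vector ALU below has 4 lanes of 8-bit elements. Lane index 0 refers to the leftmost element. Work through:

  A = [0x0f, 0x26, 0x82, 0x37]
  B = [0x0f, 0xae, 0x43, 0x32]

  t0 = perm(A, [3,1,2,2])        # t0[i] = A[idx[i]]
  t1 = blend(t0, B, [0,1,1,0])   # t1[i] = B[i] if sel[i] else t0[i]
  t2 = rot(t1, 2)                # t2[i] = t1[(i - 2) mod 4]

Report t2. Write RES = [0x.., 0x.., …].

  t0: 37 26 82 82
  t1: 37 ae 43 82
  t2: 43 82 37 ae

RES = [ 0x43  0x82  0x37  0xae ]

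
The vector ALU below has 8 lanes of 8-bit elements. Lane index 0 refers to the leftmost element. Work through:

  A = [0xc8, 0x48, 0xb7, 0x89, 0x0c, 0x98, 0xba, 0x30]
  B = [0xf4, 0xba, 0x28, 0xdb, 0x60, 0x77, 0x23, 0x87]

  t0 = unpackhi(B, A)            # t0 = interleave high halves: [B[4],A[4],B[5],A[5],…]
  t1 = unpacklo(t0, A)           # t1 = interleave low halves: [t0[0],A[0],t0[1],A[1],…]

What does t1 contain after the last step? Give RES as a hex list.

t0 = [0x60, 0x0c, 0x77, 0x98, 0x23, 0xba, 0x87, 0x30]
t1 = [0x60, 0xc8, 0x0c, 0x48, 0x77, 0xb7, 0x98, 0x89]

RES = [ 0x60  0xc8  0x0c  0x48  0x77  0xb7  0x98  0x89 ]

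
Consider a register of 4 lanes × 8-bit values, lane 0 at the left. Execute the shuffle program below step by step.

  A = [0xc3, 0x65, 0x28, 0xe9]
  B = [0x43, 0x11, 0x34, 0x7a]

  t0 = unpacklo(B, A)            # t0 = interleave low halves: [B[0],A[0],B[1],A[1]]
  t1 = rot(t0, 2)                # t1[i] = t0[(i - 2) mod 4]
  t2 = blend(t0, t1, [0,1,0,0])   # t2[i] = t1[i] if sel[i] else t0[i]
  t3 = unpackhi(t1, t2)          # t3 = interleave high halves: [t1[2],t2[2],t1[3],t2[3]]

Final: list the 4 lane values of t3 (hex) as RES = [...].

t0 = [0x43, 0xc3, 0x11, 0x65]
t1 = [0x11, 0x65, 0x43, 0xc3]
t2 = [0x43, 0x65, 0x11, 0x65]
t3 = [0x43, 0x11, 0xc3, 0x65]

RES = [0x43, 0x11, 0xc3, 0x65]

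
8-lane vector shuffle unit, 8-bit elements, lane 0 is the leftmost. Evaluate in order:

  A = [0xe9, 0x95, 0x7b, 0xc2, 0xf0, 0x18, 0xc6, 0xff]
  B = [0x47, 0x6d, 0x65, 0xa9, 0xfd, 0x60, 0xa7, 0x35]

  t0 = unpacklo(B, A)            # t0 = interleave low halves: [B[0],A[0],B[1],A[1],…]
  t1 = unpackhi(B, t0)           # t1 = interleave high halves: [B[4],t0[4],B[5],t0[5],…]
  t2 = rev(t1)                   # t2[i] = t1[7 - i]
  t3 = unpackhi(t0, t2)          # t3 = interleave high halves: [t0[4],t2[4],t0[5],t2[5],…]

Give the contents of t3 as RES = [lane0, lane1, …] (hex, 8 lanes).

→ t0 |47|e9|6d|95|65|7b|a9|c2|
→ t1 |fd|65|60|7b|a7|a9|35|c2|
→ t2 |c2|35|a9|a7|7b|60|65|fd|
→ t3 |65|7b|7b|60|a9|65|c2|fd|

RES = [ 0x65  0x7b  0x7b  0x60  0xa9  0x65  0xc2  0xfd ]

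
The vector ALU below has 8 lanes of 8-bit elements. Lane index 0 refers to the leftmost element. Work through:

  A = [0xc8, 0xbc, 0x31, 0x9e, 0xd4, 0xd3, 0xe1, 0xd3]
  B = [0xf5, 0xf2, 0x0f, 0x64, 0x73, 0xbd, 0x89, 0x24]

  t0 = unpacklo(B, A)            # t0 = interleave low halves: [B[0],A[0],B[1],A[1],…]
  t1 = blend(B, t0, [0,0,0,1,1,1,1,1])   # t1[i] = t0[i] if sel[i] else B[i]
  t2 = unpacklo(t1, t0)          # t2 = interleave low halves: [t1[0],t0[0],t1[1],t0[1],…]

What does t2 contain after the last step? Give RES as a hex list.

RES = [ 0xf5  0xf5  0xf2  0xc8  0x0f  0xf2  0xbc  0xbc ]

t0 = [0xf5, 0xc8, 0xf2, 0xbc, 0x0f, 0x31, 0x64, 0x9e]
t1 = [0xf5, 0xf2, 0x0f, 0xbc, 0x0f, 0x31, 0x64, 0x9e]
t2 = [0xf5, 0xf5, 0xf2, 0xc8, 0x0f, 0xf2, 0xbc, 0xbc]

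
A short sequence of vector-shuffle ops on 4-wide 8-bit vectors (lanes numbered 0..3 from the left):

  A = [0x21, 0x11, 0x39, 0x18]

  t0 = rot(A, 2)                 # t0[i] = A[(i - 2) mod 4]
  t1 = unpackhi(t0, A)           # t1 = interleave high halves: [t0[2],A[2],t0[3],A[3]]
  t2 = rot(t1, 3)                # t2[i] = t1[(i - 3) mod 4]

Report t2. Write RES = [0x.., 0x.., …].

  t0: 39 18 21 11
  t1: 21 39 11 18
  t2: 39 11 18 21

RES = [ 0x39  0x11  0x18  0x21 ]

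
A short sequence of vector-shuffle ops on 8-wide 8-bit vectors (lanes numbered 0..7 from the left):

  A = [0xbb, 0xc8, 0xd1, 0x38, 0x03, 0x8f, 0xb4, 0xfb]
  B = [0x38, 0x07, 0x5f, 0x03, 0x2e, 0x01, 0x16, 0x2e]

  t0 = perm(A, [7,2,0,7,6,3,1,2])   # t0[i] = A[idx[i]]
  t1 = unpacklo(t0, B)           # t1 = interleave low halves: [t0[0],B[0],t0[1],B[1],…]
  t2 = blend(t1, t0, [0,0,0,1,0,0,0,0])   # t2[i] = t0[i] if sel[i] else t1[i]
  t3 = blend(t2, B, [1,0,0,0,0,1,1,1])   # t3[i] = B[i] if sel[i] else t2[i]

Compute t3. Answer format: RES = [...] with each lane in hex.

RES = [ 0x38  0x38  0xd1  0xfb  0xbb  0x01  0x16  0x2e ]

t0 = [0xfb, 0xd1, 0xbb, 0xfb, 0xb4, 0x38, 0xc8, 0xd1]
t1 = [0xfb, 0x38, 0xd1, 0x07, 0xbb, 0x5f, 0xfb, 0x03]
t2 = [0xfb, 0x38, 0xd1, 0xfb, 0xbb, 0x5f, 0xfb, 0x03]
t3 = [0x38, 0x38, 0xd1, 0xfb, 0xbb, 0x01, 0x16, 0x2e]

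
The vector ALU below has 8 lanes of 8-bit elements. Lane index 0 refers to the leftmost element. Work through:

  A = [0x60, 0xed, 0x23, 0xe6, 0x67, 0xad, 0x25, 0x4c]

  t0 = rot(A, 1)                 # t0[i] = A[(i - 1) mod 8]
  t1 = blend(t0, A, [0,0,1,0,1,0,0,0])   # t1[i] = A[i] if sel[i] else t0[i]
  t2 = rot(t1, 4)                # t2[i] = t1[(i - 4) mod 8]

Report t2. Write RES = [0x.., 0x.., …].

  t0: 4c 60 ed 23 e6 67 ad 25
  t1: 4c 60 23 23 67 67 ad 25
  t2: 67 67 ad 25 4c 60 23 23

RES = [ 0x67  0x67  0xad  0x25  0x4c  0x60  0x23  0x23 ]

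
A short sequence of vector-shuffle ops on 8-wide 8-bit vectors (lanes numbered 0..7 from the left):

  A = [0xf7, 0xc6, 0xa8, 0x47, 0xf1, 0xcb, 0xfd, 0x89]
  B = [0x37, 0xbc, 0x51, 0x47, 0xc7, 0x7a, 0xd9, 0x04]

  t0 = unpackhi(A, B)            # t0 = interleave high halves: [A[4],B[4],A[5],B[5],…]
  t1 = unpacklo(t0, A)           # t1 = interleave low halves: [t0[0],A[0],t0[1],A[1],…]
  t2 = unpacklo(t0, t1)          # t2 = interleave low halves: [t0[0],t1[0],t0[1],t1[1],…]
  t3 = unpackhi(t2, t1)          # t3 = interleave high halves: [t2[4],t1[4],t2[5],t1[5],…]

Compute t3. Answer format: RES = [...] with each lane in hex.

t0 = [0xf1, 0xc7, 0xcb, 0x7a, 0xfd, 0xd9, 0x89, 0x04]
t1 = [0xf1, 0xf7, 0xc7, 0xc6, 0xcb, 0xa8, 0x7a, 0x47]
t2 = [0xf1, 0xf1, 0xc7, 0xf7, 0xcb, 0xc7, 0x7a, 0xc6]
t3 = [0xcb, 0xcb, 0xc7, 0xa8, 0x7a, 0x7a, 0xc6, 0x47]

RES = [0xcb, 0xcb, 0xc7, 0xa8, 0x7a, 0x7a, 0xc6, 0x47]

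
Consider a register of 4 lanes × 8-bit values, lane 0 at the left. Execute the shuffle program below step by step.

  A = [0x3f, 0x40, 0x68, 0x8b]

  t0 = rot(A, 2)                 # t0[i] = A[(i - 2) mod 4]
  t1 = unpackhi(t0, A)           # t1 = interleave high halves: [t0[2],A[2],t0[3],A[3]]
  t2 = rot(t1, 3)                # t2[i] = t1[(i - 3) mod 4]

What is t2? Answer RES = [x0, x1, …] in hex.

RES = [ 0x68  0x40  0x8b  0x3f ]

→ t0 |68|8b|3f|40|
→ t1 |3f|68|40|8b|
→ t2 |68|40|8b|3f|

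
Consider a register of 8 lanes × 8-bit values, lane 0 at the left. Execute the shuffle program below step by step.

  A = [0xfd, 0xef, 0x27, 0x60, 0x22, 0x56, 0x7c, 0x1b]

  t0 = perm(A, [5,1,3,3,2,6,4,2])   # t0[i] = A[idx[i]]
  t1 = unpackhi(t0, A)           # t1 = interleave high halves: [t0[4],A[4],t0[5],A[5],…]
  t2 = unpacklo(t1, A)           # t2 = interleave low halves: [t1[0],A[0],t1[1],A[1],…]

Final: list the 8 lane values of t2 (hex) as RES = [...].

→ t0 |56|ef|60|60|27|7c|22|27|
→ t1 |27|22|7c|56|22|7c|27|1b|
→ t2 |27|fd|22|ef|7c|27|56|60|

RES = [0x27, 0xfd, 0x22, 0xef, 0x7c, 0x27, 0x56, 0x60]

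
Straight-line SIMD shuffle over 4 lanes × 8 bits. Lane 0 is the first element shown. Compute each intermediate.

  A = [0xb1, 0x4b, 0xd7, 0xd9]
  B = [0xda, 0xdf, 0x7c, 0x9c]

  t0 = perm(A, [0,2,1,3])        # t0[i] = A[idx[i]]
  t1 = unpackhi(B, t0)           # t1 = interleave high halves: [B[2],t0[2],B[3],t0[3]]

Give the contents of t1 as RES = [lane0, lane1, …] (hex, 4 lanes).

t0 = [0xb1, 0xd7, 0x4b, 0xd9]
t1 = [0x7c, 0x4b, 0x9c, 0xd9]

RES = [0x7c, 0x4b, 0x9c, 0xd9]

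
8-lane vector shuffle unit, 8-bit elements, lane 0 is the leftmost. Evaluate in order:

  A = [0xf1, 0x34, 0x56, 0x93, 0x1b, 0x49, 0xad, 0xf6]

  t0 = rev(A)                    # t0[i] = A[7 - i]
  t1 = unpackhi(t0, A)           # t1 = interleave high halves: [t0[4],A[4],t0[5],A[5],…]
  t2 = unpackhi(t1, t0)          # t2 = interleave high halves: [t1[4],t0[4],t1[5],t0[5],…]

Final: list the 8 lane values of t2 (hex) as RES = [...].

RES = [0x34, 0x93, 0xad, 0x56, 0xf1, 0x34, 0xf6, 0xf1]

→ t0 |f6|ad|49|1b|93|56|34|f1|
→ t1 |93|1b|56|49|34|ad|f1|f6|
→ t2 |34|93|ad|56|f1|34|f6|f1|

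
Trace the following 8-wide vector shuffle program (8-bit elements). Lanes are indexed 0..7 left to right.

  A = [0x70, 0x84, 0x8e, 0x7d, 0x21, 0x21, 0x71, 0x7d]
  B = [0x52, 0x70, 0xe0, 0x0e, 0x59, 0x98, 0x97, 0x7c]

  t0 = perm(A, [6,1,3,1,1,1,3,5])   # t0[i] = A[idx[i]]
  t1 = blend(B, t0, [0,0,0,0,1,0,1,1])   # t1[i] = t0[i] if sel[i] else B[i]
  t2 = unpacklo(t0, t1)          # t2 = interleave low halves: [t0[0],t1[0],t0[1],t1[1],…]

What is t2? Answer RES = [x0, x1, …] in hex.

RES = [ 0x71  0x52  0x84  0x70  0x7d  0xe0  0x84  0x0e ]

t0 = [0x71, 0x84, 0x7d, 0x84, 0x84, 0x84, 0x7d, 0x21]
t1 = [0x52, 0x70, 0xe0, 0x0e, 0x84, 0x98, 0x7d, 0x21]
t2 = [0x71, 0x52, 0x84, 0x70, 0x7d, 0xe0, 0x84, 0x0e]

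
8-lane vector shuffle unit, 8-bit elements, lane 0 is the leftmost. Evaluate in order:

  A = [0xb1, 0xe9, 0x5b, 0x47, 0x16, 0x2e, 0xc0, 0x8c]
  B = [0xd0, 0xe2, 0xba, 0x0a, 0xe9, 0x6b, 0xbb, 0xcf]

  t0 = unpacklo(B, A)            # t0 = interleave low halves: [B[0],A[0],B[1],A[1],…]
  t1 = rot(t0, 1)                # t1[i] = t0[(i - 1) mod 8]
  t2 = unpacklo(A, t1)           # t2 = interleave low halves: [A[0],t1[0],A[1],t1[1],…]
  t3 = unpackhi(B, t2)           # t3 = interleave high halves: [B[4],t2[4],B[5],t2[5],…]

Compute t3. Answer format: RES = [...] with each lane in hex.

RES = [0xe9, 0x5b, 0x6b, 0xb1, 0xbb, 0x47, 0xcf, 0xe2]

→ t0 |d0|b1|e2|e9|ba|5b|0a|47|
→ t1 |47|d0|b1|e2|e9|ba|5b|0a|
→ t2 |b1|47|e9|d0|5b|b1|47|e2|
→ t3 |e9|5b|6b|b1|bb|47|cf|e2|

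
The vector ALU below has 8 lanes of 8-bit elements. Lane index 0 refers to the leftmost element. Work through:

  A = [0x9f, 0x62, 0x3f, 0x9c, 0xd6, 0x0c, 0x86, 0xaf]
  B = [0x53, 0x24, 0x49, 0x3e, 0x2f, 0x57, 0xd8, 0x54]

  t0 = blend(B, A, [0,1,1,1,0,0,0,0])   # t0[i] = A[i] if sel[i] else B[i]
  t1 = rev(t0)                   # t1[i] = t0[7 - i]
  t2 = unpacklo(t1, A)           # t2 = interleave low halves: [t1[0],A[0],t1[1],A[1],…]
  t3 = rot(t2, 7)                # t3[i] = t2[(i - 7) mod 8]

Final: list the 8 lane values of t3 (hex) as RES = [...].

→ t0 |53|62|3f|9c|2f|57|d8|54|
→ t1 |54|d8|57|2f|9c|3f|62|53|
→ t2 |54|9f|d8|62|57|3f|2f|9c|
→ t3 |9f|d8|62|57|3f|2f|9c|54|

RES = [ 0x9f  0xd8  0x62  0x57  0x3f  0x2f  0x9c  0x54 ]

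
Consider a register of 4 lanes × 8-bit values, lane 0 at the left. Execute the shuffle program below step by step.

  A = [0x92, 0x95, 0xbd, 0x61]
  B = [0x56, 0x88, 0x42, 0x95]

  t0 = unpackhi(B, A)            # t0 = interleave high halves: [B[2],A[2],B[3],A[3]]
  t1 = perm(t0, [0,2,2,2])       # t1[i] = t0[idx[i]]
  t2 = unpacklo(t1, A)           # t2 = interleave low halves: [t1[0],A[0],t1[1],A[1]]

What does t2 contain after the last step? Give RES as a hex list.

→ t0 |42|bd|95|61|
→ t1 |42|95|95|95|
→ t2 |42|92|95|95|

RES = [ 0x42  0x92  0x95  0x95 ]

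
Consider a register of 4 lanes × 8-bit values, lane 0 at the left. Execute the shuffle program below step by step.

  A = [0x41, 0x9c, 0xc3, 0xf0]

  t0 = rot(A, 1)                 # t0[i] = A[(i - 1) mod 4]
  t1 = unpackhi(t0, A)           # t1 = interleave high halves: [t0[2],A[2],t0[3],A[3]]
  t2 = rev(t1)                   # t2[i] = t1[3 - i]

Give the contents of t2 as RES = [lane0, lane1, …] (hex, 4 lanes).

RES = [ 0xf0  0xc3  0xc3  0x9c ]

→ t0 |f0|41|9c|c3|
→ t1 |9c|c3|c3|f0|
→ t2 |f0|c3|c3|9c|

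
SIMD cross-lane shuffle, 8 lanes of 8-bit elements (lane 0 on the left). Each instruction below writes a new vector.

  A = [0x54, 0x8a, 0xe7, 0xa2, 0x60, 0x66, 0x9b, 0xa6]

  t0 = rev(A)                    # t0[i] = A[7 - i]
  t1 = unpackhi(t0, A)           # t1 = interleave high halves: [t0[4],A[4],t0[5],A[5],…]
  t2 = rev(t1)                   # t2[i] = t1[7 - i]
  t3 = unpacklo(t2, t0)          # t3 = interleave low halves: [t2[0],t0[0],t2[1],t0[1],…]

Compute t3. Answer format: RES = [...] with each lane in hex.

→ t0 |a6|9b|66|60|a2|e7|8a|54|
→ t1 |a2|60|e7|66|8a|9b|54|a6|
→ t2 |a6|54|9b|8a|66|e7|60|a2|
→ t3 |a6|a6|54|9b|9b|66|8a|60|

RES = [0xa6, 0xa6, 0x54, 0x9b, 0x9b, 0x66, 0x8a, 0x60]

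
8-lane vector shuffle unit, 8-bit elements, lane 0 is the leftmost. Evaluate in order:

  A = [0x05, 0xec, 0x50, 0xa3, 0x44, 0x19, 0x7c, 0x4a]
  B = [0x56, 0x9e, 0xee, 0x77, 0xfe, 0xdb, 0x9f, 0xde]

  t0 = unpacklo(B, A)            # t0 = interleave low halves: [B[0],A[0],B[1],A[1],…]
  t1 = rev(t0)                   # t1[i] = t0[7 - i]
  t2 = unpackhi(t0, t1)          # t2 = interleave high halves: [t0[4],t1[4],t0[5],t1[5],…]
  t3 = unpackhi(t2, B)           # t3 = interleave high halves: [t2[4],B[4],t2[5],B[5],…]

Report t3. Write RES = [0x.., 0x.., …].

→ t0 |56|05|9e|ec|ee|50|77|a3|
→ t1 |a3|77|50|ee|ec|9e|05|56|
→ t2 |ee|ec|50|9e|77|05|a3|56|
→ t3 |77|fe|05|db|a3|9f|56|de|

RES = [ 0x77  0xfe  0x05  0xdb  0xa3  0x9f  0x56  0xde ]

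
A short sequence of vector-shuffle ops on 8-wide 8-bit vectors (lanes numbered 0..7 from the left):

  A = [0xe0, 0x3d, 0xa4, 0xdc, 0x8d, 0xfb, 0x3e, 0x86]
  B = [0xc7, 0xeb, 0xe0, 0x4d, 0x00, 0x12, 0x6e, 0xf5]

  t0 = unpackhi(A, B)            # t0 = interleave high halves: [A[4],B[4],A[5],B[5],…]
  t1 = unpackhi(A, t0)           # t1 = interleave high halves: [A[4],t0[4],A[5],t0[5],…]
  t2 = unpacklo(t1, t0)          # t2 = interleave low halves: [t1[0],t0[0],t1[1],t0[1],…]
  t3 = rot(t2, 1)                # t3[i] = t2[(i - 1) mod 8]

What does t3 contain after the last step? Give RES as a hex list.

RES = [ 0x12  0x8d  0x8d  0x3e  0x00  0xfb  0xfb  0x6e ]

→ t0 |8d|00|fb|12|3e|6e|86|f5|
→ t1 |8d|3e|fb|6e|3e|86|86|f5|
→ t2 |8d|8d|3e|00|fb|fb|6e|12|
→ t3 |12|8d|8d|3e|00|fb|fb|6e|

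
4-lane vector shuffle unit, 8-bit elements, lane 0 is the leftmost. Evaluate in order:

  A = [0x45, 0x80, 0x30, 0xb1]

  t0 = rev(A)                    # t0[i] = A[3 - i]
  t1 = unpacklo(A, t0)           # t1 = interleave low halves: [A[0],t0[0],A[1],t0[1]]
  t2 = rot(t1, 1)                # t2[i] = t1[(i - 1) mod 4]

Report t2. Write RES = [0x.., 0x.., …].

→ t0 |b1|30|80|45|
→ t1 |45|b1|80|30|
→ t2 |30|45|b1|80|

RES = [0x30, 0x45, 0xb1, 0x80]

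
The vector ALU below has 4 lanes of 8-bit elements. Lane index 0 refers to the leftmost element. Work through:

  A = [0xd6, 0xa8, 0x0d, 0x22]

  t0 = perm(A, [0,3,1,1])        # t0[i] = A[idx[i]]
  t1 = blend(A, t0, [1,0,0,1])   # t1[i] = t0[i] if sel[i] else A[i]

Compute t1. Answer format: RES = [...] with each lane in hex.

RES = [ 0xd6  0xa8  0x0d  0xa8 ]

  t0: d6 22 a8 a8
  t1: d6 a8 0d a8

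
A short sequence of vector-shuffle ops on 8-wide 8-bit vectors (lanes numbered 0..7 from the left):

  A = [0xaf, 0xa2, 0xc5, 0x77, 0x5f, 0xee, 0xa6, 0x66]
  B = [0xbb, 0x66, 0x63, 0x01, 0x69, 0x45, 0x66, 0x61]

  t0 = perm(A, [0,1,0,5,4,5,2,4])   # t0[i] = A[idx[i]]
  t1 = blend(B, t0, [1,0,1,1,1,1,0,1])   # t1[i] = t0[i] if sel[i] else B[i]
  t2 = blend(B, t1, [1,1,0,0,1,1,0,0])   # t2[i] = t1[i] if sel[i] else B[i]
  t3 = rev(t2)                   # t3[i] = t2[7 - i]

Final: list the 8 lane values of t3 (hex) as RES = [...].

RES = [0x61, 0x66, 0xee, 0x5f, 0x01, 0x63, 0x66, 0xaf]

t0 = [0xaf, 0xa2, 0xaf, 0xee, 0x5f, 0xee, 0xc5, 0x5f]
t1 = [0xaf, 0x66, 0xaf, 0xee, 0x5f, 0xee, 0x66, 0x5f]
t2 = [0xaf, 0x66, 0x63, 0x01, 0x5f, 0xee, 0x66, 0x61]
t3 = [0x61, 0x66, 0xee, 0x5f, 0x01, 0x63, 0x66, 0xaf]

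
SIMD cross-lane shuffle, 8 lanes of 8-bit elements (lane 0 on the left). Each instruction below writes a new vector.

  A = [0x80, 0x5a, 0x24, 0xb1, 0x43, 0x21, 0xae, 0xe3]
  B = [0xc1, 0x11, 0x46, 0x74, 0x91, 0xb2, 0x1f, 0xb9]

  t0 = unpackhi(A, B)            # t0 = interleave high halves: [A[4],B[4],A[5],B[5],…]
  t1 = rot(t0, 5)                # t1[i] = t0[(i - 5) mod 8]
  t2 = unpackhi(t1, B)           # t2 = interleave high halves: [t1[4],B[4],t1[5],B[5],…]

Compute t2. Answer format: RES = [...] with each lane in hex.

RES = [0xb9, 0x91, 0x43, 0xb2, 0x91, 0x1f, 0x21, 0xb9]

t0 = [0x43, 0x91, 0x21, 0xb2, 0xae, 0x1f, 0xe3, 0xb9]
t1 = [0xb2, 0xae, 0x1f, 0xe3, 0xb9, 0x43, 0x91, 0x21]
t2 = [0xb9, 0x91, 0x43, 0xb2, 0x91, 0x1f, 0x21, 0xb9]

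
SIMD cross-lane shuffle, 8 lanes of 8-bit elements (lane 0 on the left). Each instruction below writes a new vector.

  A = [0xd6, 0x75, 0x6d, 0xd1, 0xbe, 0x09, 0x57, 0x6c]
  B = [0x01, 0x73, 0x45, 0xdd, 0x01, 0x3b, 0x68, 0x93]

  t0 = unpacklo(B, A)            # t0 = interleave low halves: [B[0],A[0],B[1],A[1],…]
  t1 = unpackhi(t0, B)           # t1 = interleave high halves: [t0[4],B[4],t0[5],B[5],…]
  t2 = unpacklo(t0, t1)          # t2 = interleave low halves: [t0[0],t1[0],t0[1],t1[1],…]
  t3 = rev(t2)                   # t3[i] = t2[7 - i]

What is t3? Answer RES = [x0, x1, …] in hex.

RES = [0x3b, 0x75, 0x6d, 0x73, 0x01, 0xd6, 0x45, 0x01]

t0 = [0x01, 0xd6, 0x73, 0x75, 0x45, 0x6d, 0xdd, 0xd1]
t1 = [0x45, 0x01, 0x6d, 0x3b, 0xdd, 0x68, 0xd1, 0x93]
t2 = [0x01, 0x45, 0xd6, 0x01, 0x73, 0x6d, 0x75, 0x3b]
t3 = [0x3b, 0x75, 0x6d, 0x73, 0x01, 0xd6, 0x45, 0x01]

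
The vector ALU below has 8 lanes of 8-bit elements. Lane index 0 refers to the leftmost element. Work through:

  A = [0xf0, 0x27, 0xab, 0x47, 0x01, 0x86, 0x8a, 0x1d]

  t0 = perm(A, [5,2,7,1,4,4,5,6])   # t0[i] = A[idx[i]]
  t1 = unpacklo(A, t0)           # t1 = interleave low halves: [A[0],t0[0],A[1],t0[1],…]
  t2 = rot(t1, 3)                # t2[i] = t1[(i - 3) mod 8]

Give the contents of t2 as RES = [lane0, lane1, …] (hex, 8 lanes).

RES = [0x1d, 0x47, 0x27, 0xf0, 0x86, 0x27, 0xab, 0xab]

→ t0 |86|ab|1d|27|01|01|86|8a|
→ t1 |f0|86|27|ab|ab|1d|47|27|
→ t2 |1d|47|27|f0|86|27|ab|ab|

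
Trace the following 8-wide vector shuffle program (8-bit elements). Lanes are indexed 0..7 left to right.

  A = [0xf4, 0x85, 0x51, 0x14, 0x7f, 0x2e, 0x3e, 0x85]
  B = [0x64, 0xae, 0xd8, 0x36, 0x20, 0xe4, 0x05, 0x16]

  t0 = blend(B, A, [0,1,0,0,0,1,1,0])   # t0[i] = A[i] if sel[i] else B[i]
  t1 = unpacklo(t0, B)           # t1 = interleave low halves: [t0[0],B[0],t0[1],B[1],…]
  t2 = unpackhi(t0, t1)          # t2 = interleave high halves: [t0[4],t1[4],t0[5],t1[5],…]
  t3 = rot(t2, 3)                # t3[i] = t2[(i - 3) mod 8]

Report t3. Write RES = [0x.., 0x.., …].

RES = [0x36, 0x16, 0x36, 0x20, 0xd8, 0x2e, 0xd8, 0x3e]

  t0: 64 85 d8 36 20 2e 3e 16
  t1: 64 64 85 ae d8 d8 36 36
  t2: 20 d8 2e d8 3e 36 16 36
  t3: 36 16 36 20 d8 2e d8 3e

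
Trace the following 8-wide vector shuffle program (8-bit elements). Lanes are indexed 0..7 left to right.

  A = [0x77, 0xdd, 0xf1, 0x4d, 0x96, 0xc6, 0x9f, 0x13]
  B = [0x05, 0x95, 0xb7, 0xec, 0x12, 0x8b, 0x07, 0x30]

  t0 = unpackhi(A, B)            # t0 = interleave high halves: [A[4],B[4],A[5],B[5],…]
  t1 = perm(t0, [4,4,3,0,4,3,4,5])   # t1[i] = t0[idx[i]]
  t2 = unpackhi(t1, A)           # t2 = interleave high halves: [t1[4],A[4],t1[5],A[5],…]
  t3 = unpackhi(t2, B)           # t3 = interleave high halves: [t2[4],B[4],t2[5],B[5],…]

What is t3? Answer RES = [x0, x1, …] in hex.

t0 = [0x96, 0x12, 0xc6, 0x8b, 0x9f, 0x07, 0x13, 0x30]
t1 = [0x9f, 0x9f, 0x8b, 0x96, 0x9f, 0x8b, 0x9f, 0x07]
t2 = [0x9f, 0x96, 0x8b, 0xc6, 0x9f, 0x9f, 0x07, 0x13]
t3 = [0x9f, 0x12, 0x9f, 0x8b, 0x07, 0x07, 0x13, 0x30]

RES = [ 0x9f  0x12  0x9f  0x8b  0x07  0x07  0x13  0x30 ]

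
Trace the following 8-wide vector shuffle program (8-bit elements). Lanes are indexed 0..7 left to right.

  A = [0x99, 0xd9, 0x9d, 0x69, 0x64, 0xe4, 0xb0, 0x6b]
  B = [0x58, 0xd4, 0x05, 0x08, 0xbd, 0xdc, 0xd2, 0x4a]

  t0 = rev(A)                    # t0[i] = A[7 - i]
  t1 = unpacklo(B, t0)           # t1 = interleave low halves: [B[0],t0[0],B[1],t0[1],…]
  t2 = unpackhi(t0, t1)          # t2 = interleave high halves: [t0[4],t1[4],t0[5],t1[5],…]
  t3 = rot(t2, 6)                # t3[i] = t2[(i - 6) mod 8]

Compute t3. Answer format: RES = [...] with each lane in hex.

RES = [ 0x9d  0xe4  0xd9  0x08  0x99  0x64  0x69  0x05 ]

t0 = [0x6b, 0xb0, 0xe4, 0x64, 0x69, 0x9d, 0xd9, 0x99]
t1 = [0x58, 0x6b, 0xd4, 0xb0, 0x05, 0xe4, 0x08, 0x64]
t2 = [0x69, 0x05, 0x9d, 0xe4, 0xd9, 0x08, 0x99, 0x64]
t3 = [0x9d, 0xe4, 0xd9, 0x08, 0x99, 0x64, 0x69, 0x05]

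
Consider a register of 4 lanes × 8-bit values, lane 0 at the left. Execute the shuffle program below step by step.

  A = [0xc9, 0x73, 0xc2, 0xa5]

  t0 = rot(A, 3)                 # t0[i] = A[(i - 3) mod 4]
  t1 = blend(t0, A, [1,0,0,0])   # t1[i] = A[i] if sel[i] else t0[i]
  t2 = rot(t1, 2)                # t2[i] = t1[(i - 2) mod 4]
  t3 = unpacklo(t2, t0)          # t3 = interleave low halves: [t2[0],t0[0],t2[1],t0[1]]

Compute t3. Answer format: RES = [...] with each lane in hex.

→ t0 |73|c2|a5|c9|
→ t1 |c9|c2|a5|c9|
→ t2 |a5|c9|c9|c2|
→ t3 |a5|73|c9|c2|

RES = [0xa5, 0x73, 0xc9, 0xc2]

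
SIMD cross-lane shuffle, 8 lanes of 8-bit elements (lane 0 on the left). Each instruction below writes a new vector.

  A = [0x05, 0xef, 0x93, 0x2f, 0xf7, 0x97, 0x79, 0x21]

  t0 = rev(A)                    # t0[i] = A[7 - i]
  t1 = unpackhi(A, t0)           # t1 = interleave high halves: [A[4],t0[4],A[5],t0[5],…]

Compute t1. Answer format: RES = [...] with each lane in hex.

RES = [ 0xf7  0x2f  0x97  0x93  0x79  0xef  0x21  0x05 ]

  t0: 21 79 97 f7 2f 93 ef 05
  t1: f7 2f 97 93 79 ef 21 05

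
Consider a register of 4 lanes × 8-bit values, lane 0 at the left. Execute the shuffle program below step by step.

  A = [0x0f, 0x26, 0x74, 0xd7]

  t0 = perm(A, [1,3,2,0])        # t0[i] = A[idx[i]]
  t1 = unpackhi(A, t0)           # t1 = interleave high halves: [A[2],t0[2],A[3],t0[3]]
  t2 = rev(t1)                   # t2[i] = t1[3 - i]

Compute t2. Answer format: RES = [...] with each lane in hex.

→ t0 |26|d7|74|0f|
→ t1 |74|74|d7|0f|
→ t2 |0f|d7|74|74|

RES = [ 0x0f  0xd7  0x74  0x74 ]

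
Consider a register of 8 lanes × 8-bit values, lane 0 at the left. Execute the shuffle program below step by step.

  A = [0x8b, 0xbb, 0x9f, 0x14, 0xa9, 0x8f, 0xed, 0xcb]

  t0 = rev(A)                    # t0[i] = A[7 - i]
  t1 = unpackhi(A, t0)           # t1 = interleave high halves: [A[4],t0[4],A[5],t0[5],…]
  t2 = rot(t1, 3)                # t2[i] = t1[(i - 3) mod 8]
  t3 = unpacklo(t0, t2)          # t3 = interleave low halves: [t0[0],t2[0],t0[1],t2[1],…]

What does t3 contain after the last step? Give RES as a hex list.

RES = [0xcb, 0xbb, 0xed, 0xcb, 0x8f, 0x8b, 0xa9, 0xa9]

  t0: cb ed 8f a9 14 9f bb 8b
  t1: a9 14 8f 9f ed bb cb 8b
  t2: bb cb 8b a9 14 8f 9f ed
  t3: cb bb ed cb 8f 8b a9 a9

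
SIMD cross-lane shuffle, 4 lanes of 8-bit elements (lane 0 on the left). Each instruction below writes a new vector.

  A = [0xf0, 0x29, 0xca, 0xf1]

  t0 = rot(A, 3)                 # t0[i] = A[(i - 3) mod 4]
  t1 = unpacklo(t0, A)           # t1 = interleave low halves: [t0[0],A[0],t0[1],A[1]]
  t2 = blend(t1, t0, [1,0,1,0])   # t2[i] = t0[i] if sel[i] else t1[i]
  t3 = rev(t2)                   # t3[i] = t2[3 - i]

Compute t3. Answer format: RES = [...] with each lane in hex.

  t0: 29 ca f1 f0
  t1: 29 f0 ca 29
  t2: 29 f0 f1 29
  t3: 29 f1 f0 29

RES = [ 0x29  0xf1  0xf0  0x29 ]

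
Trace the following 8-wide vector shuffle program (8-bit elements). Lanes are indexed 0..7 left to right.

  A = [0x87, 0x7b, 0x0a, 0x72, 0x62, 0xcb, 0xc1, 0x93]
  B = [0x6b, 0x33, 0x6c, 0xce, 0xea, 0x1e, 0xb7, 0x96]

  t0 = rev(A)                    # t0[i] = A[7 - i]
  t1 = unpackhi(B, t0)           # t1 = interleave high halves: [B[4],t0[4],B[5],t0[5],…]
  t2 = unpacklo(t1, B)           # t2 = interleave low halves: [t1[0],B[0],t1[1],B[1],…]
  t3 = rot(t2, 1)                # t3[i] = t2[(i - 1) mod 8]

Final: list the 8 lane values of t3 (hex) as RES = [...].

  t0: 93 c1 cb 62 72 0a 7b 87
  t1: ea 72 1e 0a b7 7b 96 87
  t2: ea 6b 72 33 1e 6c 0a ce
  t3: ce ea 6b 72 33 1e 6c 0a

RES = [0xce, 0xea, 0x6b, 0x72, 0x33, 0x1e, 0x6c, 0x0a]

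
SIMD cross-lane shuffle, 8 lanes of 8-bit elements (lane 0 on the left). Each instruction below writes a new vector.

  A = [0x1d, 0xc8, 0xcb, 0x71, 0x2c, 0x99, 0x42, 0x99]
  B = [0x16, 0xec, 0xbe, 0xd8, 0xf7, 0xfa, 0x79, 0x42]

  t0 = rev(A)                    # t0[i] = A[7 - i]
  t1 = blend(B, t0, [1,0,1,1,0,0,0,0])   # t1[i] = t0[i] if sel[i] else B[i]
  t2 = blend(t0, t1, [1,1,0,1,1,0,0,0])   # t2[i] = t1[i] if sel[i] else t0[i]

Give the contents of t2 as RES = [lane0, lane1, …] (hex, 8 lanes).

RES = [ 0x99  0xec  0x99  0x2c  0xf7  0xcb  0xc8  0x1d ]

  t0: 99 42 99 2c 71 cb c8 1d
  t1: 99 ec 99 2c f7 fa 79 42
  t2: 99 ec 99 2c f7 cb c8 1d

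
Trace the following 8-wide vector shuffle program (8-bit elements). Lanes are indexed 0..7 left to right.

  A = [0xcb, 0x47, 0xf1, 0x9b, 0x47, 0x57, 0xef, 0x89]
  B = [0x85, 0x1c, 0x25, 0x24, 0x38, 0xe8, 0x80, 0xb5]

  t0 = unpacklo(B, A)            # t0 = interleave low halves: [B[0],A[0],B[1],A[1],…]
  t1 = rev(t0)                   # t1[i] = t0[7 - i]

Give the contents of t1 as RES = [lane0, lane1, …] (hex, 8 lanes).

RES = [ 0x9b  0x24  0xf1  0x25  0x47  0x1c  0xcb  0x85 ]

  t0: 85 cb 1c 47 25 f1 24 9b
  t1: 9b 24 f1 25 47 1c cb 85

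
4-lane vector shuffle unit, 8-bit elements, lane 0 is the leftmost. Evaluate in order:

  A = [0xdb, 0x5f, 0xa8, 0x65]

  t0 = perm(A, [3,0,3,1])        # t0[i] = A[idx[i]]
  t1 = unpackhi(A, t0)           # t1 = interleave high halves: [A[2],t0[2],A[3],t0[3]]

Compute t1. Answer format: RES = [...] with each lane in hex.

RES = [ 0xa8  0x65  0x65  0x5f ]

→ t0 |65|db|65|5f|
→ t1 |a8|65|65|5f|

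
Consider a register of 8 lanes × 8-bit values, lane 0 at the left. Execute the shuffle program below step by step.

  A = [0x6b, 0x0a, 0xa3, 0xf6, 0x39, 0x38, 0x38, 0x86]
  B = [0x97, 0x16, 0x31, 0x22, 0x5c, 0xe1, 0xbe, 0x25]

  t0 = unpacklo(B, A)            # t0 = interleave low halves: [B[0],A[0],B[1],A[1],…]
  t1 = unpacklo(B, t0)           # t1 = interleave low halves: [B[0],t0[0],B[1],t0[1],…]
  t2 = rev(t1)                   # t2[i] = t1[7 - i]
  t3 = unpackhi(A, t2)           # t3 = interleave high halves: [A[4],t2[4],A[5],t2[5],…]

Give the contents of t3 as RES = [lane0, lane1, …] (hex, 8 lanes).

  t0: 97 6b 16 0a 31 a3 22 f6
  t1: 97 97 16 6b 31 16 22 0a
  t2: 0a 22 16 31 6b 16 97 97
  t3: 39 6b 38 16 38 97 86 97

RES = [0x39, 0x6b, 0x38, 0x16, 0x38, 0x97, 0x86, 0x97]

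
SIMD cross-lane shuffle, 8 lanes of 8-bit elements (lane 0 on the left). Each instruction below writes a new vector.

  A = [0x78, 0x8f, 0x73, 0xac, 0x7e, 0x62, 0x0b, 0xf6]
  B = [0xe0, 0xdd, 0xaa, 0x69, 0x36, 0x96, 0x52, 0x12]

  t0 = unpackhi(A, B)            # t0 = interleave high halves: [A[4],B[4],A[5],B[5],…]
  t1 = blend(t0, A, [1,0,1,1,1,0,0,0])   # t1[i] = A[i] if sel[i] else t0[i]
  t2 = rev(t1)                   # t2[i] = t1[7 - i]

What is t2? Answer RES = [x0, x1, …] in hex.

  t0: 7e 36 62 96 0b 52 f6 12
  t1: 78 36 73 ac 7e 52 f6 12
  t2: 12 f6 52 7e ac 73 36 78

RES = [0x12, 0xf6, 0x52, 0x7e, 0xac, 0x73, 0x36, 0x78]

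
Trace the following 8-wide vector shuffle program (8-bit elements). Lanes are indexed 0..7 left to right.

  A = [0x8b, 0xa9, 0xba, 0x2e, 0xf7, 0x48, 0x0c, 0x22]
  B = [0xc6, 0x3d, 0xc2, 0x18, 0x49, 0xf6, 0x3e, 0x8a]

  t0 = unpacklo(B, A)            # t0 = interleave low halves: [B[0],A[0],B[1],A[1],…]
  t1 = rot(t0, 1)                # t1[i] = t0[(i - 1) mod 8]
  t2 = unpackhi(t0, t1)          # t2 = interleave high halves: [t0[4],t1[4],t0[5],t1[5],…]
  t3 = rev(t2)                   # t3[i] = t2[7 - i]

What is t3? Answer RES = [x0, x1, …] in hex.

RES = [ 0x18  0x2e  0xba  0x18  0xc2  0xba  0xa9  0xc2 ]

  t0: c6 8b 3d a9 c2 ba 18 2e
  t1: 2e c6 8b 3d a9 c2 ba 18
  t2: c2 a9 ba c2 18 ba 2e 18
  t3: 18 2e ba 18 c2 ba a9 c2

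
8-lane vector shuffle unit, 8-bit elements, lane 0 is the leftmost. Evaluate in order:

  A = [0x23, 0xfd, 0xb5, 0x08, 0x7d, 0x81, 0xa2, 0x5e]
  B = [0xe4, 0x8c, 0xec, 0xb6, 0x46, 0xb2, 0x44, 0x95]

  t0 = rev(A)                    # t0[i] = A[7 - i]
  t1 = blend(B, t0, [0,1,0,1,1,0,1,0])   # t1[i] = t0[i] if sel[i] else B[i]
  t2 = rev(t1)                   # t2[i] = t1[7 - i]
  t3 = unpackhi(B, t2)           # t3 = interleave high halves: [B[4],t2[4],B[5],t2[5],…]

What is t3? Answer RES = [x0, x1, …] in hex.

  t0: 5e a2 81 7d 08 b5 fd 23
  t1: e4 a2 ec 7d 08 b2 fd 95
  t2: 95 fd b2 08 7d ec a2 e4
  t3: 46 7d b2 ec 44 a2 95 e4

RES = [ 0x46  0x7d  0xb2  0xec  0x44  0xa2  0x95  0xe4 ]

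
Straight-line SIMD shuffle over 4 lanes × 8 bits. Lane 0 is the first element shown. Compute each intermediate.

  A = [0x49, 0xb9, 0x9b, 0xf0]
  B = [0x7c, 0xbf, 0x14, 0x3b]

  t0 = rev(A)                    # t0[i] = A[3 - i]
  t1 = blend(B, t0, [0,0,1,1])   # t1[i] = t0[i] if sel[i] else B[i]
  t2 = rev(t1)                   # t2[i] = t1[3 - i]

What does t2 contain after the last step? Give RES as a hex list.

RES = [0x49, 0xb9, 0xbf, 0x7c]

t0 = [0xf0, 0x9b, 0xb9, 0x49]
t1 = [0x7c, 0xbf, 0xb9, 0x49]
t2 = [0x49, 0xb9, 0xbf, 0x7c]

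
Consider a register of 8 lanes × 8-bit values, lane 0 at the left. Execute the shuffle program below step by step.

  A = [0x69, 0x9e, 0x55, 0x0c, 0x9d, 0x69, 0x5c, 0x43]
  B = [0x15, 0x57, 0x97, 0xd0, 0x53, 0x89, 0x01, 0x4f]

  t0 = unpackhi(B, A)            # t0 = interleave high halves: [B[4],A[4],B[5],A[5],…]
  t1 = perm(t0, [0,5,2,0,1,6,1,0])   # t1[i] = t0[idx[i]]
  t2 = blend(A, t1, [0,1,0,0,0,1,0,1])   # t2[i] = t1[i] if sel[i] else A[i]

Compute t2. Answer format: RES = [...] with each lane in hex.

RES = [ 0x69  0x5c  0x55  0x0c  0x9d  0x4f  0x5c  0x53 ]

t0 = [0x53, 0x9d, 0x89, 0x69, 0x01, 0x5c, 0x4f, 0x43]
t1 = [0x53, 0x5c, 0x89, 0x53, 0x9d, 0x4f, 0x9d, 0x53]
t2 = [0x69, 0x5c, 0x55, 0x0c, 0x9d, 0x4f, 0x5c, 0x53]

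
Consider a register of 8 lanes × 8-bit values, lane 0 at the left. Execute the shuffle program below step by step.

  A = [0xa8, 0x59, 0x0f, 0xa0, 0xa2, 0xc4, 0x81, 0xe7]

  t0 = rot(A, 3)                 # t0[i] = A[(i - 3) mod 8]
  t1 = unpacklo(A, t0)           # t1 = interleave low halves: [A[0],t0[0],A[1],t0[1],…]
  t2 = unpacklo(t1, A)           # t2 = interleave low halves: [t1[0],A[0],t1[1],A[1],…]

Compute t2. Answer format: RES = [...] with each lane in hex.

→ t0 |c4|81|e7|a8|59|0f|a0|a2|
→ t1 |a8|c4|59|81|0f|e7|a0|a8|
→ t2 |a8|a8|c4|59|59|0f|81|a0|

RES = [ 0xa8  0xa8  0xc4  0x59  0x59  0x0f  0x81  0xa0 ]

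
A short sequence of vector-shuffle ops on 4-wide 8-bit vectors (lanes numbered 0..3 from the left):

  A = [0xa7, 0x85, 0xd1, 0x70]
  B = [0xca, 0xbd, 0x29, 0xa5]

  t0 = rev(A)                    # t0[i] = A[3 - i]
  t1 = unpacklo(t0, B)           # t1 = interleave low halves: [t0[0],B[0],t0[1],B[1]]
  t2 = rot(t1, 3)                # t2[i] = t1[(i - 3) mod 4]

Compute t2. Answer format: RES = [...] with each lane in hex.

→ t0 |70|d1|85|a7|
→ t1 |70|ca|d1|bd|
→ t2 |ca|d1|bd|70|

RES = [0xca, 0xd1, 0xbd, 0x70]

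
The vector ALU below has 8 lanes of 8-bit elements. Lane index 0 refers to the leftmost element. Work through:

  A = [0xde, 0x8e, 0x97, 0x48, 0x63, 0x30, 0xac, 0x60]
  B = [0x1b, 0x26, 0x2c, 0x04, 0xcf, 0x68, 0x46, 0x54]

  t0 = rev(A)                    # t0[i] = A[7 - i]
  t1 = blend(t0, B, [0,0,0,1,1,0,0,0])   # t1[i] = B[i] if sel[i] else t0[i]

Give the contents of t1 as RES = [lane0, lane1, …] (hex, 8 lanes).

RES = [ 0x60  0xac  0x30  0x04  0xcf  0x97  0x8e  0xde ]

→ t0 |60|ac|30|63|48|97|8e|de|
→ t1 |60|ac|30|04|cf|97|8e|de|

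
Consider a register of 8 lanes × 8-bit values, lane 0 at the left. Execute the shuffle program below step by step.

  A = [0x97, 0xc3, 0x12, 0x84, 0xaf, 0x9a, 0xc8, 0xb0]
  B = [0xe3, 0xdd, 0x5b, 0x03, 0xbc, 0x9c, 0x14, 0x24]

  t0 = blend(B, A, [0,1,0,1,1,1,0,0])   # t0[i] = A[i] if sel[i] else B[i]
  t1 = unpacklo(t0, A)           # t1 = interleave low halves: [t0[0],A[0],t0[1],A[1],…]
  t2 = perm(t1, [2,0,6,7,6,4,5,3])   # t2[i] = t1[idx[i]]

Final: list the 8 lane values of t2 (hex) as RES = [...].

RES = [ 0xc3  0xe3  0x84  0x84  0x84  0x5b  0x12  0xc3 ]

  t0: e3 c3 5b 84 af 9a 14 24
  t1: e3 97 c3 c3 5b 12 84 84
  t2: c3 e3 84 84 84 5b 12 c3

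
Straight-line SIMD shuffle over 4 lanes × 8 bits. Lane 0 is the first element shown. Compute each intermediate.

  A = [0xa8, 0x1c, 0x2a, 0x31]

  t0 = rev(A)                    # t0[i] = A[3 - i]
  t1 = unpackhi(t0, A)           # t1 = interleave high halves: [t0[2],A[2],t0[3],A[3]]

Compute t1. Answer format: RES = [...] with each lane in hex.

→ t0 |31|2a|1c|a8|
→ t1 |1c|2a|a8|31|

RES = [0x1c, 0x2a, 0xa8, 0x31]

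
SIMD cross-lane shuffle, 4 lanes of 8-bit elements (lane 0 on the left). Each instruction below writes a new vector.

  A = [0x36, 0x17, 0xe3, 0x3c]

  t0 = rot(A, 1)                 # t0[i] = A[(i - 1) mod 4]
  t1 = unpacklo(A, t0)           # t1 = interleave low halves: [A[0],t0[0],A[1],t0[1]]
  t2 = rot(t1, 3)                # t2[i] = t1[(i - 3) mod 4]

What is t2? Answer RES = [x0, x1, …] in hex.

RES = [ 0x3c  0x17  0x36  0x36 ]

  t0: 3c 36 17 e3
  t1: 36 3c 17 36
  t2: 3c 17 36 36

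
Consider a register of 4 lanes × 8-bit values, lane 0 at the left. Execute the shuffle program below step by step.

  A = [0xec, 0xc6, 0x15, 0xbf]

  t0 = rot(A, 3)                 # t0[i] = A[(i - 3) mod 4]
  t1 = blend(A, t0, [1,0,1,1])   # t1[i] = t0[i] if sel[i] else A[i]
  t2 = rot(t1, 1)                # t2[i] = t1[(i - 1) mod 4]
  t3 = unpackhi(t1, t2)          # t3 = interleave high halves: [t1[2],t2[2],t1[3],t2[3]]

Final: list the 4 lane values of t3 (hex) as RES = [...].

  t0: c6 15 bf ec
  t1: c6 c6 bf ec
  t2: ec c6 c6 bf
  t3: bf c6 ec bf

RES = [ 0xbf  0xc6  0xec  0xbf ]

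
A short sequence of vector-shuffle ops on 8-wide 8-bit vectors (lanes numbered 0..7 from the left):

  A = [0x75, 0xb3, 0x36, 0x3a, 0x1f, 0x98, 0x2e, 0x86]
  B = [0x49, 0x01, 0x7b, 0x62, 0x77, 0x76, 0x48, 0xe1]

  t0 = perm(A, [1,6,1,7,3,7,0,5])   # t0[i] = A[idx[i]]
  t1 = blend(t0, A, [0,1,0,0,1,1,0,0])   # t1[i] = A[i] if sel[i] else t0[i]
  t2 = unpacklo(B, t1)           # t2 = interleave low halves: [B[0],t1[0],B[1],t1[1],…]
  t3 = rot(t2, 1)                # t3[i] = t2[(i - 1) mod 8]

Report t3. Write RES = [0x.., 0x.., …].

RES = [0x86, 0x49, 0xb3, 0x01, 0xb3, 0x7b, 0xb3, 0x62]

  t0: b3 2e b3 86 3a 86 75 98
  t1: b3 b3 b3 86 1f 98 75 98
  t2: 49 b3 01 b3 7b b3 62 86
  t3: 86 49 b3 01 b3 7b b3 62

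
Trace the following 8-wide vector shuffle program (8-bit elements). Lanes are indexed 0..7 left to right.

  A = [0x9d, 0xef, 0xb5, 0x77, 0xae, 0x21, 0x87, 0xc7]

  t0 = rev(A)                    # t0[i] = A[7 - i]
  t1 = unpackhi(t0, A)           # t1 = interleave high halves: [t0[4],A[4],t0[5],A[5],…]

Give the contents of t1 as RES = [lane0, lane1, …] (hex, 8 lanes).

t0 = [0xc7, 0x87, 0x21, 0xae, 0x77, 0xb5, 0xef, 0x9d]
t1 = [0x77, 0xae, 0xb5, 0x21, 0xef, 0x87, 0x9d, 0xc7]

RES = [0x77, 0xae, 0xb5, 0x21, 0xef, 0x87, 0x9d, 0xc7]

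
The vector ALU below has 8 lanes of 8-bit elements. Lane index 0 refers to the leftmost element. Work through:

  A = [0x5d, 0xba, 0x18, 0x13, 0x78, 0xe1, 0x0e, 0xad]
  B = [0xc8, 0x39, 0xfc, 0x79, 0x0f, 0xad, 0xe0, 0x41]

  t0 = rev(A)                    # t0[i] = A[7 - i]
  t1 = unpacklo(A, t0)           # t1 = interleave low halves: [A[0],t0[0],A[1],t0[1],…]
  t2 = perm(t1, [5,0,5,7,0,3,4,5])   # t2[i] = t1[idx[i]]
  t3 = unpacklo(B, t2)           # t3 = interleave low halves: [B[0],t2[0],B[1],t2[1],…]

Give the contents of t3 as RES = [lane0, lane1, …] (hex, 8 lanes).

RES = [ 0xc8  0xe1  0x39  0x5d  0xfc  0xe1  0x79  0x78 ]

→ t0 |ad|0e|e1|78|13|18|ba|5d|
→ t1 |5d|ad|ba|0e|18|e1|13|78|
→ t2 |e1|5d|e1|78|5d|0e|18|e1|
→ t3 |c8|e1|39|5d|fc|e1|79|78|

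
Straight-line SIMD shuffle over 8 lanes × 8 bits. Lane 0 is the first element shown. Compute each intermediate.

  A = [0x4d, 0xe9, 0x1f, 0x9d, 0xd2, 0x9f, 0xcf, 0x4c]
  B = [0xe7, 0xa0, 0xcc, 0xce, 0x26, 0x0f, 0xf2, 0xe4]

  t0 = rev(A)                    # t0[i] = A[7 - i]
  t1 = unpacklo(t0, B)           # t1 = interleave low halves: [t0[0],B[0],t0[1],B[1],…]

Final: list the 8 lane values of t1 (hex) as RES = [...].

RES = [ 0x4c  0xe7  0xcf  0xa0  0x9f  0xcc  0xd2  0xce ]

→ t0 |4c|cf|9f|d2|9d|1f|e9|4d|
→ t1 |4c|e7|cf|a0|9f|cc|d2|ce|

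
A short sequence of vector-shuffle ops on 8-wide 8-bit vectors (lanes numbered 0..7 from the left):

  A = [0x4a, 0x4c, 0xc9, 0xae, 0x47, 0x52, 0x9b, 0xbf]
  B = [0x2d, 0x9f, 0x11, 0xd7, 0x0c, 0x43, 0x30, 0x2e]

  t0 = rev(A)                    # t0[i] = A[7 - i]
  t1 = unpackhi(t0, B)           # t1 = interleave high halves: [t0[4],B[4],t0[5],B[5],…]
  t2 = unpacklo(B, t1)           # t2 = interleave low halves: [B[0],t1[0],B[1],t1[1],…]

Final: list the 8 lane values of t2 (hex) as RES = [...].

RES = [ 0x2d  0xae  0x9f  0x0c  0x11  0xc9  0xd7  0x43 ]

t0 = [0xbf, 0x9b, 0x52, 0x47, 0xae, 0xc9, 0x4c, 0x4a]
t1 = [0xae, 0x0c, 0xc9, 0x43, 0x4c, 0x30, 0x4a, 0x2e]
t2 = [0x2d, 0xae, 0x9f, 0x0c, 0x11, 0xc9, 0xd7, 0x43]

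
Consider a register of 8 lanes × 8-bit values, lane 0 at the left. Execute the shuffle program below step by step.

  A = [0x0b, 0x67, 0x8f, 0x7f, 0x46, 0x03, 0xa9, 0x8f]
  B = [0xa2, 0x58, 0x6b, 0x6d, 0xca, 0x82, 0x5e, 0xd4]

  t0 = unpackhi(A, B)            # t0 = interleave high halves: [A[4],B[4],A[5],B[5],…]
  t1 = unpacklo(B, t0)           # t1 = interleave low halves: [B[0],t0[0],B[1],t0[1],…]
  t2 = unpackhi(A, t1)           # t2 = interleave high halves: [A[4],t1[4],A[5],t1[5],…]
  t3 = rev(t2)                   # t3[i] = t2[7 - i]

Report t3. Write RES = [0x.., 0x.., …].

t0 = [0x46, 0xca, 0x03, 0x82, 0xa9, 0x5e, 0x8f, 0xd4]
t1 = [0xa2, 0x46, 0x58, 0xca, 0x6b, 0x03, 0x6d, 0x82]
t2 = [0x46, 0x6b, 0x03, 0x03, 0xa9, 0x6d, 0x8f, 0x82]
t3 = [0x82, 0x8f, 0x6d, 0xa9, 0x03, 0x03, 0x6b, 0x46]

RES = [ 0x82  0x8f  0x6d  0xa9  0x03  0x03  0x6b  0x46 ]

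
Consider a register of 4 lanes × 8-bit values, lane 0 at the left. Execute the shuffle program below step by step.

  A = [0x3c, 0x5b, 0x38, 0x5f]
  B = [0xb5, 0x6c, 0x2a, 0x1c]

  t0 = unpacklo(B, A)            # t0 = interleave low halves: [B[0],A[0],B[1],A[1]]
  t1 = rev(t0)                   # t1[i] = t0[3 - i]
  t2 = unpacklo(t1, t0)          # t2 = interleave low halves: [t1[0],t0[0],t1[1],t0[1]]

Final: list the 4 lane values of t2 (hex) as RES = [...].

RES = [0x5b, 0xb5, 0x6c, 0x3c]

  t0: b5 3c 6c 5b
  t1: 5b 6c 3c b5
  t2: 5b b5 6c 3c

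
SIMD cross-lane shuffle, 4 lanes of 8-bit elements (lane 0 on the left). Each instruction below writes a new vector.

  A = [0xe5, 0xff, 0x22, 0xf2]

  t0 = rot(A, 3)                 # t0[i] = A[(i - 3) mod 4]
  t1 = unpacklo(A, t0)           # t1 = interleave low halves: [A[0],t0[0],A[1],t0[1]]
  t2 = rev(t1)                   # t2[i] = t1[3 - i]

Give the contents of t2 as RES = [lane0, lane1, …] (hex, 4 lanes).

→ t0 |ff|22|f2|e5|
→ t1 |e5|ff|ff|22|
→ t2 |22|ff|ff|e5|

RES = [ 0x22  0xff  0xff  0xe5 ]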